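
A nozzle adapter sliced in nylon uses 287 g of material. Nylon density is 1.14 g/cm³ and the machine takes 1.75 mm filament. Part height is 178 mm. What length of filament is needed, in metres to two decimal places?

Extruded volume: 287/1.14 = 251.7544 cm³ (251754.4 mm³).
A = π r² = π × 0.875² = 2.4053 mm².
L = V/A = 251754.4/2.4053 = 104666.53 mm → 104.67 m.

104.67 m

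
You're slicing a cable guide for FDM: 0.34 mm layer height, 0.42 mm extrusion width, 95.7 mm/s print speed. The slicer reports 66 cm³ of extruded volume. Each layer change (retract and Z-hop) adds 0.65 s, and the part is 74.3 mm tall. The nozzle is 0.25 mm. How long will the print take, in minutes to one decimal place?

Extrusion cross-section = 0.34 × 0.42 = 0.1428 mm².
Total extruded path = 66000/0.1428 = 462184.9 mm.
Print-move time = 462184.9 / 95.7, so 4829.5 s.
Layers = ⌈74.3/0.34⌉ = 219.
Non-print overhead = 219 × 0.65 = 142.35 s.
Altogether 4829.5 + 142.35 = 4971.85 s, i.e. 82.9 minutes.

82.9 minutes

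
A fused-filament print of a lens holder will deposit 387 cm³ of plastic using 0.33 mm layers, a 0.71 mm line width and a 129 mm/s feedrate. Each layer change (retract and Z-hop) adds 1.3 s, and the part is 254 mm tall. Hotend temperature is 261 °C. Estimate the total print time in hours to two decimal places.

Bead cross-section: 0.33 × 0.71 → 0.2343 mm².
Toolpath length = 387 cm³ / 0.2343 mm² = 387000 / 0.2343 = 1651728.6 mm.
Time extruding = 1651728.6 / 129, so 12804.1 s.
Number of layers: 254 / 0.33 → 770 (rounded up).
Z-hop total = 770 × 1.3, so 1001 s.
Total = 12804.1 + 1001 = 13805.1 s = 3.83 hours.

3.83 hours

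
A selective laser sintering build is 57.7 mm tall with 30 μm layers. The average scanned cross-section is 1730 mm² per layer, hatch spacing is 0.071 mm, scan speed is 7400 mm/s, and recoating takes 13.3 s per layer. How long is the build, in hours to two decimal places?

8.87 hours

Number of layers: 57.7 / 0.03 → 1924 (rounded up).
Scan path per layer = 1730 / 0.071 = 24366.2 mm.
Per-layer scan time: 24366.2 / 7400 → 3.2927 s.
Per-layer time = 3.2927 + 13.3, so 16.5927 s.
Total: 1924 × 16.5927 s = 31924.3548 s → 8.87 hours.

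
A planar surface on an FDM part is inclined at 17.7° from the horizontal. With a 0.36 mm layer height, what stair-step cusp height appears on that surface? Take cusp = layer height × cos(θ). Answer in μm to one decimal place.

343.0 μm

Cusp = layer height × cos(17.7°) = 0.36 × 0.9527 = 0.342972 mm = 343.0 μm.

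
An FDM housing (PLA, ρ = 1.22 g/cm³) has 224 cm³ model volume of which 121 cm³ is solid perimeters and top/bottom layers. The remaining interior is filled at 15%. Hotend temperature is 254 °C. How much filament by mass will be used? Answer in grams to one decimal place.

166.5 g

Volume inside the shell: 224 − 121 → 103 cm³.
Deposited infill = 0.15 × 103 = 15.45 cm³.
Total printed volume = 121 + 15.45 = 136.45 cm³.
Mass = 136.45 × 1.22, so 166.469 g.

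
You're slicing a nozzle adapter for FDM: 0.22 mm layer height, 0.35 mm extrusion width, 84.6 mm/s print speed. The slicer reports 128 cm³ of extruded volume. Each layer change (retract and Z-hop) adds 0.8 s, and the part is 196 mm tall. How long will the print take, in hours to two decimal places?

5.66 hours

Line area: 0.22 × 0.35 → 0.077 mm².
Total extruded path = 128000/0.077 = 1662337.7 mm.
Time extruding = 1662337.7 / 84.6, so 19649.4 s.
Layers = ⌈196/0.22⌉ = 891.
Z-hop total: 891 × 0.8 → 712.8 s.
Altogether 19649.4 + 712.8 = 20362.2 s, i.e. 5.66 hours.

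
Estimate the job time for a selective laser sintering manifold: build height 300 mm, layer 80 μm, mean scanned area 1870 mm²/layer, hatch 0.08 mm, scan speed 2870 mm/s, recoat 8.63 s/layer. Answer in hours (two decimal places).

Layer count = ceil(300 / 0.08) = 3750.
Scan path per layer: 1870 / 0.08 → 23375 mm.
Scan time per layer: 23375 / 2870 → 8.1446 s.
Layer cycle: 8.1446 + 8.63 → 16.7746 s.
Total: 3750 × 16.7746 s = 62904.75 s → 17.47 hours.

17.47 hours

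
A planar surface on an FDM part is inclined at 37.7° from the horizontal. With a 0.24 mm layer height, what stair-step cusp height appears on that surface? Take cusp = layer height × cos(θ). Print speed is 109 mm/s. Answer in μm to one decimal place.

h_c = t·cos θ = 0.24 × 0.7912 = 0.189888 mm (189.9 μm).

189.9 μm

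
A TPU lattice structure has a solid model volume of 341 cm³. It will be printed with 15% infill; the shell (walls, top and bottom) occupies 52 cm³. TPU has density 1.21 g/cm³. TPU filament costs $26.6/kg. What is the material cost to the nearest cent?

Infill region = 341 − 52, so 289 cm³.
Deposited infill = 0.15 × 289 = 43.35 cm³.
Total printed volume = 52 + 43.35 = 95.35 cm³.
Mass: 95.35 × 1.21 → 115.3735 g.
Cost = 115.3735 g / 1000 × $26.6/kg = $3.07.

$3.07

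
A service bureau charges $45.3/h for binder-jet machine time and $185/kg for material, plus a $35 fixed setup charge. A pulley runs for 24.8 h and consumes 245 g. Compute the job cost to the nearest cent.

Time charge: 45.3 × 24.8 → $1123.44.
Material cost: 185 × 245/1000 → $45.325.
Adding setup: 1123.44 + 45.325 + 35 → 1203.765 ≈ $1203.77.

$1203.77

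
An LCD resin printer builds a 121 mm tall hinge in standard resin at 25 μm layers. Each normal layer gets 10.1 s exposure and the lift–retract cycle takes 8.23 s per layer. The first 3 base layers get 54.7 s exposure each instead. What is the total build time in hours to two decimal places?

Layer count = ceil(121 / 0.025) = 4840.
Burn-in layers = 3 × (54.7 + 8.23) = 188.79 s.
Regular layers = 4837 × (10.1 + 8.23), so 88662.21 s.
Total = 188.79 + 88662.21 = 88851 s = 24.68 hours.

24.68 hours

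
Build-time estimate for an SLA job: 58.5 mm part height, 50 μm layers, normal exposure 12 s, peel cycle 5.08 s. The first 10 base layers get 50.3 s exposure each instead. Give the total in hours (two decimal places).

5.66 hours

Layer count = ceil(58.5 / 0.05) = 1170.
Burn-in layers: 10 × (50.3 + 5.08) → 553.8 s.
Normal layers = 1160 × (12 + 5.08) = 19812.8 s.
Sum: 553.8 + 19812.8 = 20366.6 s → 5.66 hours.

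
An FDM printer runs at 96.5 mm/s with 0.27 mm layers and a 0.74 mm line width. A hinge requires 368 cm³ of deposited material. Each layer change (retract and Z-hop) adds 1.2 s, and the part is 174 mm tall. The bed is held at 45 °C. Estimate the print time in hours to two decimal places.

Line area = 0.27 × 0.74, so 0.1998 mm².
Total extruded path = 368000/0.1998 = 1841841.8 mm.
Extrusion time = 1841841.8 / 96.5 = 19086.4 s.
Layer count = ceil(174 / 0.27) = 645.
Non-print overhead = 645 × 1.2 = 774 s.
Total = 19086.4 + 774 = 19860.4 s = 5.52 hours.

5.52 hours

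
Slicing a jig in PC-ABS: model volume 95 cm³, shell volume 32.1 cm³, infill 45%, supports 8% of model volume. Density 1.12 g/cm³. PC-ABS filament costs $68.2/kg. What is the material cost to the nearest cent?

Interior volume: 95 − 32.1 → 62.9 cm³.
Deposited infill = 0.45 × 62.9, so 28.305 cm³.
Support = 0.08 × 95, so 7.6 cm³.
Total printed volume: 32.1 + 28.305 + 7.6 → 68.005 cm³.
Mass = 68.005 × 1.12, so 76.1656 g.
At $68.2/kg: 76.1656/1000 × 68.2 = $5.19.

$5.19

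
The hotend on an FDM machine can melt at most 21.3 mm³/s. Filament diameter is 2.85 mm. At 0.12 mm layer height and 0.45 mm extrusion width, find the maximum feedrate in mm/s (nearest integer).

Extrusion cross-section = 0.12 × 0.45 = 0.054 mm².
v_max = Q/A = 21.3/0.054 = 394.44 mm/s → 394 mm/s.

394 mm/s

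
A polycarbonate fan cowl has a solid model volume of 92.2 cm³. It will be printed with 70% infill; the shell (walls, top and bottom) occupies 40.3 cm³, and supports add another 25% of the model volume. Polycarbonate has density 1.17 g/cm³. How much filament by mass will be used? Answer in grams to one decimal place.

Infill region = 92.2 − 40.3 = 51.9 cm³.
Infill volume = 0.70 × 51.9, so 36.33 cm³.
Support = 0.25 × 92.2 = 23.05 cm³.
Total printed volume = 40.3 + 36.33 + 23.05 = 99.68 cm³.
Mass: 99.68 × 1.17 → 116.6256 g.

116.6 g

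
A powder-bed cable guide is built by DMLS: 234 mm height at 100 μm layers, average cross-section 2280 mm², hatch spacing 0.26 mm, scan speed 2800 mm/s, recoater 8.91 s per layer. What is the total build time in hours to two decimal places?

Layer count = ceil(234 / 0.1) = 2340.
Scan path per layer = 2280 / 0.26 = 8769.2 mm.
Laser time per layer = 8769.2 / 2800, so 3.1319 s.
Per-layer time: 3.1319 + 8.91 → 12.0419 s.
Total: 2340 × 12.0419 s = 28178.046 s → 7.83 hours.

7.83 hours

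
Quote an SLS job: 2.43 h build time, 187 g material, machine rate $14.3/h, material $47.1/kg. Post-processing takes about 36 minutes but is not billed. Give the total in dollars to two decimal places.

$43.56

Time charge = 14.3 × 2.43, so $34.749.
Feedstock cost: 47.1 × 187/1000 → $8.8077.
Job cost: 34.749 + 8.8077 = 43.5567 ≈ $43.56.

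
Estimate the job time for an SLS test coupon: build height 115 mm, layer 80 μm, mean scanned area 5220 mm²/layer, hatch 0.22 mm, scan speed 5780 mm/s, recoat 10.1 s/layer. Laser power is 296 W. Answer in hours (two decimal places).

5.67 hours

Number of layers: 115 / 0.08 → 1438 (rounded up).
Scan path per layer = 5220 / 0.22, so 23727.3 mm.
Laser time per layer = 23727.3 / 5780, so 4.1051 s.
Per-layer time = 4.1051 + 10.1, so 14.2051 s.
Total: 1438 × 14.2051 s = 20426.9338 s → 5.67 hours.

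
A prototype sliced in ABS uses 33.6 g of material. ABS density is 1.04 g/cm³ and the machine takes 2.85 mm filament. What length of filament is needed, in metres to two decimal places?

5.06 m

Extruded volume: 33.6/1.04 = 32.3077 cm³ (32307.7 mm³).
Filament cross-section = π × (2.85/2)² = 6.3794 mm².
L = V/A = 32307.7/6.3794 = 5064.38 mm → 5.06 m.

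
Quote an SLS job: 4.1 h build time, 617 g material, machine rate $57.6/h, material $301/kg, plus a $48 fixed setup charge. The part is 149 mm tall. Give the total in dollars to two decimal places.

$469.88

Machine cost: 57.6 × 4.1 → $236.16.
Material charge = 301 × 617/1000, so $185.717.
Adding setup: 236.16 + 185.717 + 48 → 469.877 ≈ $469.88.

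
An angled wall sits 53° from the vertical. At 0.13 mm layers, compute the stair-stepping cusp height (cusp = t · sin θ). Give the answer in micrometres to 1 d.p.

h_c = t·sin θ = 0.13 × 0.7986 = 0.103818 mm (103.8 μm).

103.8 μm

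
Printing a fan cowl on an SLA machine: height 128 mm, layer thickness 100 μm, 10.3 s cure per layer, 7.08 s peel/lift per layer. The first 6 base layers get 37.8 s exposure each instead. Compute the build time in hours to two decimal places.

6.23 hours

Layers = ⌈128/0.1⌉ = 1280.
Base layers = 6 × (37.8 + 7.08) = 269.28 s.
Normal layers = 1274 × (10.3 + 7.08), so 22142.12 s.
Sum: 269.28 + 22142.12 = 22411.4 s → 6.23 hours.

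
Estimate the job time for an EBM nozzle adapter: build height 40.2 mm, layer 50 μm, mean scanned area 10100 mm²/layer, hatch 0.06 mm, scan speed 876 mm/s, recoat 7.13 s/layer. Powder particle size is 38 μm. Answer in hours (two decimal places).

44.51 hours

Number of layers: 40.2 / 0.05 → 804 (rounded up).
Per-layer scan distance = 10100 / 0.06 = 168333.3 mm.
Scan time per layer = 168333.3 / 876 = 192.1613 s.
Layer cycle: 192.1613 + 7.13 → 199.2913 s.
Total: 804 × 199.2913 s = 160230.2052 s → 44.51 hours.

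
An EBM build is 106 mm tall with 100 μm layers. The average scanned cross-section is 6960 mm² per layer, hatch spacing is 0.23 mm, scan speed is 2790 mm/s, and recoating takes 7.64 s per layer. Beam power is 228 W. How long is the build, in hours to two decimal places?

5.44 hours

Layer count = ceil(106 / 0.1) = 1060.
Hatch length per layer: 6960 / 0.23 → 30260.9 mm.
Beam time per layer: 30260.9 / 2790 → 10.8462 s.
Per-layer time = 10.8462 + 7.64 = 18.4862 s.
Total: 1060 × 18.4862 s = 19595.372 s → 5.44 hours.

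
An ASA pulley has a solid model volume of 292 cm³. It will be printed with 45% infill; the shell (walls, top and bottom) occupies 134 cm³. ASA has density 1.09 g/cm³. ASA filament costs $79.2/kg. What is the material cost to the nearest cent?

$17.71

Infill region = 292 − 134 = 158 cm³.
Infill deposited: 0.45 × 158 → 71.1 cm³.
Total printed volume = 134 + 71.1, so 205.1 cm³.
Mass = 205.1 × 1.09 = 223.559 g.
Cost = 223.559 g / 1000 × $79.2/kg = $17.71.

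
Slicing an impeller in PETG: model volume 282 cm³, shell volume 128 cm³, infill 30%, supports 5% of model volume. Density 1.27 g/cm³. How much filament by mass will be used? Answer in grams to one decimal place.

Infill region = 282 − 128, so 154 cm³.
Infill volume: 0.30 × 154 → 46.2 cm³.
Support = 0.05 × 282 = 14.1 cm³.
Total extruded = 128 + 46.2 + 14.1 = 188.3 cm³.
Mass = 188.3 × 1.27 = 239.141 g.

239.1 g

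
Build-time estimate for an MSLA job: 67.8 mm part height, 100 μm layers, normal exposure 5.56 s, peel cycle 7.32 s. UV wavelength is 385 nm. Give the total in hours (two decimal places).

2.43 hours

Number of layers: 67.8 / 0.1 → 678 (rounded up).
Per-layer time = 5.56 + 7.32 = 12.88 s.
Total = 678 × 12.88 = 8732.64 s = 2.43 hours.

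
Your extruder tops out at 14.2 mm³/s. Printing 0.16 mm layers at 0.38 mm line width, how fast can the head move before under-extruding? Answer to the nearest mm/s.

234 mm/s

Extrusion cross-section = 0.16 × 0.38, so 0.0608 mm².
v_max = Q/A = 14.2/0.0608 = 233.55 mm/s → 234 mm/s.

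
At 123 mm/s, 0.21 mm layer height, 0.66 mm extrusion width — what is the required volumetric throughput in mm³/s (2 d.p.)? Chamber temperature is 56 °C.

17.05

A = 0.21 × 0.66 = 0.1386 mm².
Q = v·A = 123 × 0.1386 = 17.05 mm³/s.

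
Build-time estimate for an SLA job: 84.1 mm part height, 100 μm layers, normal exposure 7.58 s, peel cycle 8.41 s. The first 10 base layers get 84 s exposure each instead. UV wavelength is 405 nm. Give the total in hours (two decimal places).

Number of layers: 84.1 / 0.1 → 841 (rounded up).
Base layers = 10 × (84 + 8.41), so 924.1 s.
Normal layers = 831 × (7.58 + 8.41), so 13287.69 s.
Total = 924.1 + 13287.69 = 14211.79 s = 3.95 hours.

3.95 hours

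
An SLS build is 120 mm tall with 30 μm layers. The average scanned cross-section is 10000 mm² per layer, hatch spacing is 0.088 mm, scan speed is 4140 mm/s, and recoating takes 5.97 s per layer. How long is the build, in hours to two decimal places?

Layer count = ceil(120 / 0.03) = 4000.
Per-layer scan distance = 10000 / 0.088, so 113636.4 mm.
Laser time per layer = 113636.4 / 4140, so 27.4484 s.
Per-layer time = 27.4484 + 5.97, so 33.4184 s.
Build time = 4000 × 33.4184 = 133673.6 s = 37.13 hours.

37.13 hours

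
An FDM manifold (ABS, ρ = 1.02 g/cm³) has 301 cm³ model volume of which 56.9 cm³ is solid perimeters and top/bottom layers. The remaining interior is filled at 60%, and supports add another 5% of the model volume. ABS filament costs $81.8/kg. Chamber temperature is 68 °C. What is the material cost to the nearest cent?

$18.22

Interior volume: 301 − 56.9 → 244.1 cm³.
Infill deposited = 0.60 × 244.1, so 146.46 cm³.
Support = 0.05 × 301 = 15.05 cm³.
Total extruded: 56.9 + 146.46 + 15.05 → 218.41 cm³.
Mass = 218.41 × 1.02 = 222.7782 g.
Cost = 222.7782 g / 1000 × $81.8/kg = $18.22.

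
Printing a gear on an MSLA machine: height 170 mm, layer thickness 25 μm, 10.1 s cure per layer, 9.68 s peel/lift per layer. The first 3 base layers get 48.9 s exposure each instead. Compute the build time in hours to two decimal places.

37.39 hours

Layers = ⌈170/0.025⌉ = 6800.
Burn-in layers = 3 × (48.9 + 9.68) = 175.74 s.
Regular layers = 6797 × (10.1 + 9.68) = 134444.66 s.
Sum: 175.74 + 134444.66 = 134620.4 s → 37.39 hours.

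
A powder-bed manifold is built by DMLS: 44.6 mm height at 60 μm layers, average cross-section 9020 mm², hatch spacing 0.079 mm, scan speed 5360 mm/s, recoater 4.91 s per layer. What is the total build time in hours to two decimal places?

Number of layers: 44.6 / 0.06 → 744 (rounded up).
Per-layer scan distance: 9020 / 0.079 → 114177.2 mm.
Scan time per layer: 114177.2 / 5360 → 21.3017 s.
Per-layer time = 21.3017 + 4.91, so 26.2117 s.
Build time = 744 × 26.2117 = 19501.5048 s = 5.42 hours.

5.42 hours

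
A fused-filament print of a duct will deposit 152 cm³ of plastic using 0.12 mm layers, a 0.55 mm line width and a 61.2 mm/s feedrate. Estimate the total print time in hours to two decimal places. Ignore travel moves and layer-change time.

Line area = 0.12 × 0.55 = 0.066 mm².
Total extruded path = 152000/0.066 = 2303030.3 mm.
Extrusion time: 2303030.3 / 61.2 → 37631.2 s.
37631.2 s = 10.45 hours.

10.45 hours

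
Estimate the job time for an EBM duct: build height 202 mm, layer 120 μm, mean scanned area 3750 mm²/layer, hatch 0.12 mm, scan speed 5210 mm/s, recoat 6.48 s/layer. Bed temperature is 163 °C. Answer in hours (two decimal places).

5.84 hours

Layer count = ceil(202 / 0.12) = 1684.
Hatch length per layer: 3750 / 0.12 → 31250 mm.
Beam time per layer = 31250 / 5210, so 5.9981 s.
Time per layer = 5.9981 + 6.48 = 12.4781 s.
Build time = 1684 × 12.4781 = 21013.1204 s = 5.84 hours.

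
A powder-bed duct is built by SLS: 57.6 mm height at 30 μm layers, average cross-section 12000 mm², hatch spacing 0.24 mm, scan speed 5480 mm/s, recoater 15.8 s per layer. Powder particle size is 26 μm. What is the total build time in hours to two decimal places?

Layers = ⌈57.6/0.03⌉ = 1920.
Hatch length per layer = 12000 / 0.24 = 50000 mm.
Per-layer scan time = 50000 / 5480, so 9.1241 s.
Per-layer time = 9.1241 + 15.8, so 24.9241 s.
1920 layers × 24.9241 s/layer = 47854.272 s, i.e. 13.29 hours.

13.29 hours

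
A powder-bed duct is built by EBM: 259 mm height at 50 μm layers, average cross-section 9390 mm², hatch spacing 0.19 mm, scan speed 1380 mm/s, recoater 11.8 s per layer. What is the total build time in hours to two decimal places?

68.51 hours

Layers = ⌈259/0.05⌉ = 5180.
Scan path per layer = 9390 / 0.19 = 49421.1 mm.
Per-layer scan time = 49421.1 / 1380 = 35.8124 s.
Per-layer time = 35.8124 + 11.8 = 47.6124 s.
Build time = 5180 × 47.6124 = 246632.232 s = 68.51 hours.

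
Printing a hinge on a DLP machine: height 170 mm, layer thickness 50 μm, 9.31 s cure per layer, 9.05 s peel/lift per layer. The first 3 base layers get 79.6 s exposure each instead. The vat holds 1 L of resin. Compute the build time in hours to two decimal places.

Layer count = ceil(170 / 0.05) = 3400.
Burn-in layers = 3 × (79.6 + 9.05), so 265.95 s.
Regular layers = 3397 × (9.31 + 9.05) = 62368.92 s.
Sum: 265.95 + 62368.92 = 62634.87 s → 17.40 hours.

17.40 hours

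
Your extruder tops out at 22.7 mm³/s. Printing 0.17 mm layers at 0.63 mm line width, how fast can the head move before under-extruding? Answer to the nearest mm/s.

Bead cross-section = 0.17 × 0.63, so 0.1071 mm².
Max speed = 22.7 / 0.1071 = 211.95 ≈ 212 mm/s.

212 mm/s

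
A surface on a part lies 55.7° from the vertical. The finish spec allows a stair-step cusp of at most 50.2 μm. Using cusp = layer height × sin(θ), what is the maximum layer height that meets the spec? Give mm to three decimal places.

t = h_c / sin θ = 0.0502 / 0.8261 = 0.061 mm.

0.061 mm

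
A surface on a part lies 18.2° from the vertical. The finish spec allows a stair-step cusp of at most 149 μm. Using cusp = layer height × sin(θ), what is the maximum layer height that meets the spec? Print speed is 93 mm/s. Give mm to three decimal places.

Layer height = cusp / sin(18.2°) = 0.149 / 0.3123 = 0.477 mm.

0.477 mm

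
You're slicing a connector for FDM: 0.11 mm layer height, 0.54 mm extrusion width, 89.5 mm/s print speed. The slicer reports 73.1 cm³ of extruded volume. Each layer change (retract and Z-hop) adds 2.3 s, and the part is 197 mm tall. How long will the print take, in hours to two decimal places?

4.96 hours

Extrusion cross-section = 0.11 × 0.54 = 0.0594 mm².
Total extruded path = 73100/0.0594 = 1230639.7 mm.
Print-move time = 1230639.7 / 89.5 = 13750.2 s.
Layer count = ceil(197 / 0.11) = 1791.
Z-hop total = 1791 × 2.3 = 4119.3 s.
Altogether 13750.2 + 4119.3 = 17869.5 s, i.e. 4.96 hours.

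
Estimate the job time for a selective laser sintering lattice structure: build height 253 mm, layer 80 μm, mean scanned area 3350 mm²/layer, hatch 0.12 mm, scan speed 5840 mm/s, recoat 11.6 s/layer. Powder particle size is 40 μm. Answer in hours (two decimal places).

14.39 hours

Number of layers: 253 / 0.08 → 3163 (rounded up).
Hatch length per layer = 3350 / 0.12 = 27916.7 mm.
Scan time per layer: 27916.7 / 5840 → 4.7803 s.
Time per layer = 4.7803 + 11.6 = 16.3803 s.
3163 layers × 16.3803 s/layer = 51810.8889 s, i.e. 14.39 hours.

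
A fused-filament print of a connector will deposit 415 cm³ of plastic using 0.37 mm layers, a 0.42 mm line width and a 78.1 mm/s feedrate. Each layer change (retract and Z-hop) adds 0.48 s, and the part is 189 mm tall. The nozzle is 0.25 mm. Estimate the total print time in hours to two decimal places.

Bead cross-section = 0.37 × 0.42 = 0.1554 mm².
Path length: 415000 mm³ / 0.1554 mm² → 2670527.7 mm.
Time extruding: 2670527.7 / 78.1 → 34193.7 s.
Layers = ⌈189/0.37⌉ = 511.
Z-hop total = 511 × 0.48 = 245.28 s.
Total = 34193.7 + 245.28 = 34438.98 s = 9.57 hours.

9.57 hours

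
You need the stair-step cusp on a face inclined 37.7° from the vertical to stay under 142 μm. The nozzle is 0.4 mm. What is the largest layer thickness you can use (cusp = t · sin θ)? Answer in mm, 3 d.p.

0.232 mm

t = h_c / sin θ = 0.142 / 0.6115 = 0.232 mm.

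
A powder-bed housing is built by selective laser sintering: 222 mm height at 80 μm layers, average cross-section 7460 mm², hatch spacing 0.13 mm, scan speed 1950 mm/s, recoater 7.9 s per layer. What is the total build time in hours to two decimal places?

28.77 hours

Number of layers: 222 / 0.08 → 2775 (rounded up).
Scan path per layer: 7460 / 0.13 → 57384.6 mm.
Per-layer scan time: 57384.6 / 1950 → 29.428 s.
Per-layer time = 29.428 + 7.9, so 37.328 s.
Build time = 2775 × 37.328 = 103585.2 s = 28.77 hours.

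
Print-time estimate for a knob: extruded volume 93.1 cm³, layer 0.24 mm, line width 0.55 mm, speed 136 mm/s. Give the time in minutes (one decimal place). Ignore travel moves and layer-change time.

Bead cross-section = 0.24 × 0.55, so 0.132 mm².
Total extruded path = 93100/0.132 = 705303 mm.
Time extruding = 705303 / 136 = 5186.1 s.
Converting: 5186.1 s = 86.4 minutes.

86.4 minutes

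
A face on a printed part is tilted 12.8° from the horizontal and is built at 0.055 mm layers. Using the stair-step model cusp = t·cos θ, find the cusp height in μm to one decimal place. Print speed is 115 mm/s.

53.6 μm

Cusp = layer height × cos(12.8°) = 0.055 × 0.9751 = 0.053631 mm = 53.6 μm.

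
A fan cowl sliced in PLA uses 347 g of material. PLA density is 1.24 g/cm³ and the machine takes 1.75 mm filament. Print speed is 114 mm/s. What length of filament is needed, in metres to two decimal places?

116.34 m

Extruded volume: 347/1.24 = 279.8387 cm³ (279838.7 mm³).
Cross-section of 1.75 mm filament: π·(1.75/2)² = 2.4053 mm².
L = V/A = 279838.7/2.4053 = 116342.54 mm → 116.34 m.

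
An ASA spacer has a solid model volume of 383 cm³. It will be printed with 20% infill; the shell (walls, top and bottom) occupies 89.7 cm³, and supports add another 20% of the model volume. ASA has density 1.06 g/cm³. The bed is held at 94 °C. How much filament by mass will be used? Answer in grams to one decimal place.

Infill region: 383 − 89.7 → 293.3 cm³.
Infill volume = 0.20 × 293.3 = 58.66 cm³.
Support = 0.20 × 383, so 76.6 cm³.
Deposited volume = 89.7 + 58.66 + 76.6 = 224.96 cm³.
Mass = 224.96 × 1.06, so 238.4576 g.

238.5 g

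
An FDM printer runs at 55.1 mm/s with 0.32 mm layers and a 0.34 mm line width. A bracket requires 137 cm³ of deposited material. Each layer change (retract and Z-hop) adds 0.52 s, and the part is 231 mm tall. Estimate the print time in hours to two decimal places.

Line area: 0.32 × 0.34 → 0.1088 mm².
Toolpath length = 137 cm³ / 0.1088 mm² = 137000 / 0.1088 = 1259191.2 mm.
Extrusion time = 1259191.2 / 55.1, so 22852.8 s.
Number of layers: 231 / 0.32 → 722 (rounded up).
Layer-change overhead: 722 × 0.52 → 375.44 s.
Altogether 22852.8 + 375.44 = 23228.24 s, i.e. 6.45 hours.

6.45 hours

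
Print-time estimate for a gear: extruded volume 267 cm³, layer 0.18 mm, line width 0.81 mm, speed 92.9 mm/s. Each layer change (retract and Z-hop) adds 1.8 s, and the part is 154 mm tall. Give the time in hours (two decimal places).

Bead cross-section = 0.18 × 0.81, so 0.1458 mm².
Path length: 267000 mm³ / 0.1458 mm² → 1831275.7 mm.
Extrusion time = 1831275.7 / 92.9 = 19712.3 s.
Number of layers: 154 / 0.18 → 856 (rounded up).
Layer-change overhead: 856 × 1.8 → 1540.8 s.
Total = 19712.3 + 1540.8 = 21253.1 s = 5.90 hours.

5.90 hours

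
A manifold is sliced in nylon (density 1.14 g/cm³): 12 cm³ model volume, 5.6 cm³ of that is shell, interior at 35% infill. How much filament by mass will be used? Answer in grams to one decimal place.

Interior volume = 12 − 5.6, so 6.4 cm³.
Infill deposited = 0.35 × 6.4, so 2.24 cm³.
Total printed volume: 5.6 + 2.24 → 7.84 cm³.
Mass = 7.84 × 1.14, so 8.9376 g.

8.9 g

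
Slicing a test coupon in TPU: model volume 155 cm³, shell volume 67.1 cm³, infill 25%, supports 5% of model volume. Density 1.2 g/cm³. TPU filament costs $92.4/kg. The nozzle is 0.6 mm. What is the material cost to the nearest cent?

Interior volume = 155 − 67.1 = 87.9 cm³.
Infill volume: 0.25 × 87.9 → 21.975 cm³.
Support: 0.05 × 155 → 7.75 cm³.
Total printed volume = 67.1 + 21.975 + 7.75 = 96.825 cm³.
Mass = 96.825 × 1.2 = 116.19 g.
At $92.4/kg: 116.19/1000 × 92.4 = $10.74.

$10.74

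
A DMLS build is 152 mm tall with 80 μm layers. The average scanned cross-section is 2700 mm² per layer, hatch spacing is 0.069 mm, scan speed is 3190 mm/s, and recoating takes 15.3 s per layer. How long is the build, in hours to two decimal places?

Number of layers: 152 / 0.08 → 1900 (rounded up).
Per-layer scan distance = 2700 / 0.069 = 39130.4 mm.
Per-layer scan time: 39130.4 / 3190 → 12.2666 s.
Per-layer time: 12.2666 + 15.3 → 27.5666 s.
1900 layers × 27.5666 s/layer = 52376.54 s, i.e. 14.55 hours.

14.55 hours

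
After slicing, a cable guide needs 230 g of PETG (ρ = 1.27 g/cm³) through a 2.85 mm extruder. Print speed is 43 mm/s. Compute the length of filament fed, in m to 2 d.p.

Volume = 230 g / 1.27 g·cm⁻³ = 181.1024 cm³ = 181102.4 mm³.
Cross-section of 2.85 mm filament: π·(2.85/2)² = 6.3794 mm².
L = V/A = 181102.4/6.3794 = 28388.63 mm → 28.39 m.

28.39 m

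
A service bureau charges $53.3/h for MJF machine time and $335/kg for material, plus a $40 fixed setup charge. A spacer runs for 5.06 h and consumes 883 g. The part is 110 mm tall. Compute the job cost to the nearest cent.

$605.50

Machine-time cost = 53.3 × 5.06, so $269.698.
Material cost: 335 × 883/1000 → $295.805.
Adding setup: 269.698 + 295.805 + 40 → 605.503 ≈ $605.50.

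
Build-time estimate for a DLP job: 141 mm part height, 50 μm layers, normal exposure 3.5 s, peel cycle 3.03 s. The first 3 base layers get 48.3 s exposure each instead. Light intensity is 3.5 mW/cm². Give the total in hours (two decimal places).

5.15 hours

Layer count = ceil(141 / 0.05) = 2820.
Bottom layers = 3 × (48.3 + 3.03), so 153.99 s.
Remaining layers = 2817 × (3.5 + 3.03) = 18395.01 s.
Total = 153.99 + 18395.01 = 18549 s = 5.15 hours.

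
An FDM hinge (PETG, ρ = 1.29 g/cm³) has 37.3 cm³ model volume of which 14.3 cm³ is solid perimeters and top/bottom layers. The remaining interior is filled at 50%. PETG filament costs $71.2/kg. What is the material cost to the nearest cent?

$2.37

Interior volume: 37.3 − 14.3 → 23 cm³.
Deposited infill = 0.50 × 23, so 11.5 cm³.
Total extruded: 14.3 + 11.5 → 25.8 cm³.
Mass: 25.8 × 1.29 → 33.282 g.
Cost = 33.282 g / 1000 × $71.2/kg = $2.37.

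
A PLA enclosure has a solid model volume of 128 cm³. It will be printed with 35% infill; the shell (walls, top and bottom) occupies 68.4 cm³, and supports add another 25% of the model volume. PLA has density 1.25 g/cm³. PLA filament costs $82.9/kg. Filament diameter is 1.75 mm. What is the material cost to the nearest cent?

Volume inside the shell = 128 − 68.4, so 59.6 cm³.
Infill volume = 0.35 × 59.6, so 20.86 cm³.
Support = 0.25 × 128, so 32 cm³.
Total extruded: 68.4 + 20.86 + 32 → 121.26 cm³.
Mass = 121.26 × 1.25 = 151.575 g.
At $82.9/kg: 151.575/1000 × 82.9 = $12.57.

$12.57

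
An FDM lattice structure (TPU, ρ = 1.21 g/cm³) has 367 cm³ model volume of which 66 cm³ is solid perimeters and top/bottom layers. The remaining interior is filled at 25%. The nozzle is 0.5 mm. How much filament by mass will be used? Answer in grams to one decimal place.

Interior volume: 367 − 66 → 301 cm³.
Infill deposited = 0.25 × 301, so 75.25 cm³.
Total printed volume = 66 + 75.25, so 141.25 cm³.
Mass: 141.25 × 1.21 → 170.9125 g.

170.9 g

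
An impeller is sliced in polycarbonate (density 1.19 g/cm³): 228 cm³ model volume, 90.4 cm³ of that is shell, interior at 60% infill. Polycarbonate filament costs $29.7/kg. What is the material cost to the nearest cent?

$6.11

Interior volume: 228 − 90.4 → 137.6 cm³.
Infill volume = 0.60 × 137.6, so 82.56 cm³.
Deposited volume = 90.4 + 82.56 = 172.96 cm³.
Mass = 172.96 × 1.19 = 205.8224 g.
At $29.7/kg: 205.8224/1000 × 29.7 = $6.11.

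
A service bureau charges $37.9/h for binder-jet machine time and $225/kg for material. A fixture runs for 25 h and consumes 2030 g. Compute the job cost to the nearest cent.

$1404.25

Time charge = 37.9 × 25, so $947.50.
Material cost = 225 × 2030/1000 = $456.75.
Total = 947.50 + 456.75 = $1404.25.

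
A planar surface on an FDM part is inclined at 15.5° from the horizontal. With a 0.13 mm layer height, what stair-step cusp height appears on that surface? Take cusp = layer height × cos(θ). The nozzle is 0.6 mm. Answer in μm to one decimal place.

cos(15.5°) = 0.9636, so cusp = 0.13 × 0.9636 = 0.125268 mm → 125.3 μm.

125.3 μm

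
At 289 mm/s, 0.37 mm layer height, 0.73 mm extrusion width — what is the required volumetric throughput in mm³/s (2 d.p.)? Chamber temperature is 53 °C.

Bead cross-section = 0.37 × 0.73 = 0.2701 mm².
Volumetric flow = 289 × 0.2701 = 78.06 mm³/s.

78.06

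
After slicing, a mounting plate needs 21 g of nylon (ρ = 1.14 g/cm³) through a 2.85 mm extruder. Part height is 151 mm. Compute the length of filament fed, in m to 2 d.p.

2.89 m

Volume = 21 g / 1.14 g·cm⁻³ = 18.4211 cm³ = 18421.1 mm³.
Filament cross-section = π × (2.85/2)² = 6.3794 mm².
L = V/A = 18421.1/6.3794 = 2887.59 mm → 2.89 m.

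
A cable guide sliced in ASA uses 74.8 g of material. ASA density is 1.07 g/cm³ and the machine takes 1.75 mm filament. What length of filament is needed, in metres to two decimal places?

Extruded volume: 74.8/1.07 = 69.9065 cm³ (69906.5 mm³).
Cross-section of 1.75 mm filament: π·(1.75/2)² = 2.4053 mm².
Length = 69906.5 / 2.4053 = 29063.53 mm = 29.06 m.

29.06 m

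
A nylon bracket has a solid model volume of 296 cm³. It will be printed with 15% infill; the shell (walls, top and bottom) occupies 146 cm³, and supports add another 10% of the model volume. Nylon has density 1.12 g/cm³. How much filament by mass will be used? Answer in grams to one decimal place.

Interior volume = 296 − 146 = 150 cm³.
Infill deposited: 0.15 × 150 → 22.5 cm³.
Support: 0.10 × 296 → 29.6 cm³.
Deposited volume = 146 + 22.5 + 29.6 = 198.1 cm³.
Mass: 198.1 × 1.12 → 221.872 g.

221.9 g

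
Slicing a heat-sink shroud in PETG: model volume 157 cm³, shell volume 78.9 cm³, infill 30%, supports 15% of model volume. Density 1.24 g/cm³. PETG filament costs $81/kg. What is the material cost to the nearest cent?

$12.64

Volume inside the shell = 157 − 78.9 = 78.1 cm³.
Deposited infill = 0.30 × 78.1, so 23.43 cm³.
Support = 0.15 × 157, so 23.55 cm³.
Total printed volume = 78.9 + 23.43 + 23.55, so 125.88 cm³.
Mass = 125.88 × 1.24 = 156.0912 g.
Cost = 156.0912 g / 1000 × $81/kg = $12.64.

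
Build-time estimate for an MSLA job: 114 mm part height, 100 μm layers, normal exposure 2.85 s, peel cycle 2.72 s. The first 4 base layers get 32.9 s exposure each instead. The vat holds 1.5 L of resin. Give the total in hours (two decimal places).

Layer count = ceil(114 / 0.1) = 1140.
Bottom layers = 4 × (32.9 + 2.72) = 142.48 s.
Normal layers = 1136 × (2.85 + 2.72) = 6327.52 s.
Total = 142.48 + 6327.52 = 6470 s = 1.80 hours.

1.80 hours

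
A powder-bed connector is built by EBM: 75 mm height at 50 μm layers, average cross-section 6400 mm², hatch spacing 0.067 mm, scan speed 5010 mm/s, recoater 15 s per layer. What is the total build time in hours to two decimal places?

Number of layers: 75 / 0.05 → 1500 (rounded up).
Hatch length per layer = 6400 / 0.067 = 95522.4 mm.
Per-layer scan time = 95522.4 / 5010 = 19.0663 s.
Layer cycle = 19.0663 + 15, so 34.0663 s.
Build time = 1500 × 34.0663 = 51099.45 s = 14.19 hours.

14.19 hours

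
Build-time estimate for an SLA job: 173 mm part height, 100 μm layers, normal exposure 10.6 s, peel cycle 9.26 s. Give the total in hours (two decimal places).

Layers = ⌈173/0.1⌉ = 1730.
Cycle time = 10.6 + 9.26 = 19.86 s.
Build time: 1730 × 19.86 s = 34357.8 s, i.e. 9.54 hours.

9.54 hours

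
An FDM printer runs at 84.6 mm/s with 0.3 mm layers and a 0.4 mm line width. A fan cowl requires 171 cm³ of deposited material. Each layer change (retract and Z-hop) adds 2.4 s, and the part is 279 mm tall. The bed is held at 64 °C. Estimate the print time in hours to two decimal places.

5.30 hours

Extrusion cross-section: 0.3 × 0.4 → 0.12 mm².
Toolpath length = 171 cm³ / 0.12 mm² = 171000 / 0.12 = 1425000 mm.
Print-move time = 1425000 / 84.6, so 16844 s.
Number of layers: 279 / 0.3 → 930 (rounded up).
Non-print overhead = 930 × 2.4 = 2232 s.
Altogether 16844 + 2232 = 19076 s, i.e. 5.30 hours.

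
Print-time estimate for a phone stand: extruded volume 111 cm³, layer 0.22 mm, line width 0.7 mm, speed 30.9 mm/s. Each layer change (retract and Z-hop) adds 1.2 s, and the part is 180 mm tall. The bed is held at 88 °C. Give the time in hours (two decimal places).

6.75 hours

Extrusion cross-section = 0.22 × 0.7 = 0.154 mm².
Total extruded path = 111000/0.154 = 720779.2 mm.
Print-move time: 720779.2 / 30.9 → 23326.2 s.
Layers = ⌈180/0.22⌉ = 819.
Layer-change overhead = 819 × 1.2, so 982.8 s.
Total = 23326.2 + 982.8 = 24309 s = 6.75 hours.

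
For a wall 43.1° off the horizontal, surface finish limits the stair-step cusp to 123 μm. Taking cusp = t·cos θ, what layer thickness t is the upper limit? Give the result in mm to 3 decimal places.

0.168 mm

Layer height = cusp / cos(43.1°) = 0.123 / 0.7302 = 0.168 mm.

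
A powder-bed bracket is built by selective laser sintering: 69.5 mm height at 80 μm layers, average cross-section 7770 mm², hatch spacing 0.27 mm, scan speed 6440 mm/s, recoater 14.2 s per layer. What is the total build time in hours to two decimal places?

Layer count = ceil(69.5 / 0.08) = 869.
Per-layer scan distance = 7770 / 0.27, so 28777.8 mm.
Laser time per layer = 28777.8 / 6440, so 4.4686 s.
Layer cycle = 4.4686 + 14.2 = 18.6686 s.
Total: 869 × 18.6686 s = 16223.0134 s → 4.51 hours.

4.51 hours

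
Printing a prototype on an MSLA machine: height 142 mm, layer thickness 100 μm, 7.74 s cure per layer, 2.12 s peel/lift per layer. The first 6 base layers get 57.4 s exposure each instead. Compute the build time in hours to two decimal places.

Layer count = ceil(142 / 0.1) = 1420.
Burn-in layers = 6 × (57.4 + 2.12), so 357.12 s.
Normal layers = 1414 × (7.74 + 2.12), so 13942.04 s.
Total = 357.12 + 13942.04 = 14299.16 s = 3.97 hours.

3.97 hours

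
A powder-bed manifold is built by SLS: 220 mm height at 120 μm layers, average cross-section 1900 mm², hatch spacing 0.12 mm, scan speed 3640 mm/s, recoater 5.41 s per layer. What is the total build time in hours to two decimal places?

Layer count = ceil(220 / 0.12) = 1834.
Scan path per layer: 1900 / 0.12 → 15833.3 mm.
Scan time per layer = 15833.3 / 3640, so 4.3498 s.
Time per layer: 4.3498 + 5.41 → 9.7598 s.
Build time = 1834 × 9.7598 = 17899.4732 s = 4.97 hours.

4.97 hours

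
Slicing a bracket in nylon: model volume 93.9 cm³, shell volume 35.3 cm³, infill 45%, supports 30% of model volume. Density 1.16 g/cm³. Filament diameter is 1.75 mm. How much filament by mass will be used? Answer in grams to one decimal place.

Interior volume = 93.9 − 35.3 = 58.6 cm³.
Deposited infill = 0.45 × 58.6 = 26.37 cm³.
Support = 0.30 × 93.9 = 28.17 cm³.
Total printed volume = 35.3 + 26.37 + 28.17, so 89.84 cm³.
Mass = 89.84 × 1.16 = 104.2144 g.

104.2 g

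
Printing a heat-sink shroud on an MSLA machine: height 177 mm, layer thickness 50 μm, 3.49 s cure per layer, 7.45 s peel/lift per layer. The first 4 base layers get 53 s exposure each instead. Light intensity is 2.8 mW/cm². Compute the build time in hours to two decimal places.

Layers = ⌈177/0.05⌉ = 3540.
Base layers = 4 × (53 + 7.45), so 241.8 s.
Regular layers = 3536 × (3.49 + 7.45), so 38683.84 s.
Sum: 241.8 + 38683.84 = 38925.64 s → 10.81 hours.

10.81 hours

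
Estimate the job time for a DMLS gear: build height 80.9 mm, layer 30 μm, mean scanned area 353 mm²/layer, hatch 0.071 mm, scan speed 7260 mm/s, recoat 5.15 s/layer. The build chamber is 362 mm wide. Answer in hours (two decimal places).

4.37 hours

Number of layers: 80.9 / 0.03 → 2697 (rounded up).
Per-layer scan distance = 353 / 0.071 = 4971.8 mm.
Per-layer scan time = 4971.8 / 7260 = 0.6848 s.
Per-layer time = 0.6848 + 5.15 = 5.8348 s.
Build time = 2697 × 5.8348 = 15736.4556 s = 4.37 hours.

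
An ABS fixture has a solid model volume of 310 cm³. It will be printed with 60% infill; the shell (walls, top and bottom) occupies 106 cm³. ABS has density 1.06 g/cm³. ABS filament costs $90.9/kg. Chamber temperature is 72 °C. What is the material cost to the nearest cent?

Interior volume = 310 − 106 = 204 cm³.
Deposited infill: 0.60 × 204 → 122.4 cm³.
Total printed volume = 106 + 122.4 = 228.4 cm³.
Mass = 228.4 × 1.06 = 242.104 g.
Cost = 242.104 g / 1000 × $90.9/kg = $22.01.

$22.01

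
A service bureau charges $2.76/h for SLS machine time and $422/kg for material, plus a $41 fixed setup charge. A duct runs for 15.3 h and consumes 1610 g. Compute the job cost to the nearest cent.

$762.65

Time charge: 2.76 × 15.3 → $42.228.
Feedstock cost: 422 × 1610/1000 → $679.42.
Total = 42.228 + 679.42 + 41 = 762.648 ≈ $762.65.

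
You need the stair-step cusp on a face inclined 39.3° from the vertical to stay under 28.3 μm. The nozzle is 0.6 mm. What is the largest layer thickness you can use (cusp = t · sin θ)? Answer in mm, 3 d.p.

Layer height = cusp / sin(39.3°) = 0.0283 / 0.6334 = 0.045 mm.

0.045 mm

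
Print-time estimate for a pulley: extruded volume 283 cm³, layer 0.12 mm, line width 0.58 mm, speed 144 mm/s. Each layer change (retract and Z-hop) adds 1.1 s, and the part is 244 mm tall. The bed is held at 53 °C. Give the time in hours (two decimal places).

Bead cross-section = 0.12 × 0.58, so 0.0696 mm².
Path length: 283000 mm³ / 0.0696 mm² → 4066092 mm.
Time extruding = 4066092 / 144 = 28236.8 s.
Layers = ⌈244/0.12⌉ = 2034.
Z-hop total: 2034 × 1.1 → 2237.4 s.
Altogether 28236.8 + 2237.4 = 30474.2 s, i.e. 8.47 hours.

8.47 hours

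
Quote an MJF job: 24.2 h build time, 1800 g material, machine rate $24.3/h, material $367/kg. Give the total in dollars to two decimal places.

Machine-time cost: 24.3 × 24.2 → $588.06.
Feedstock cost: 367 × 1800/1000 → $660.60.
Job cost: 588.06 + 660.60 = $1248.66.

$1248.66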